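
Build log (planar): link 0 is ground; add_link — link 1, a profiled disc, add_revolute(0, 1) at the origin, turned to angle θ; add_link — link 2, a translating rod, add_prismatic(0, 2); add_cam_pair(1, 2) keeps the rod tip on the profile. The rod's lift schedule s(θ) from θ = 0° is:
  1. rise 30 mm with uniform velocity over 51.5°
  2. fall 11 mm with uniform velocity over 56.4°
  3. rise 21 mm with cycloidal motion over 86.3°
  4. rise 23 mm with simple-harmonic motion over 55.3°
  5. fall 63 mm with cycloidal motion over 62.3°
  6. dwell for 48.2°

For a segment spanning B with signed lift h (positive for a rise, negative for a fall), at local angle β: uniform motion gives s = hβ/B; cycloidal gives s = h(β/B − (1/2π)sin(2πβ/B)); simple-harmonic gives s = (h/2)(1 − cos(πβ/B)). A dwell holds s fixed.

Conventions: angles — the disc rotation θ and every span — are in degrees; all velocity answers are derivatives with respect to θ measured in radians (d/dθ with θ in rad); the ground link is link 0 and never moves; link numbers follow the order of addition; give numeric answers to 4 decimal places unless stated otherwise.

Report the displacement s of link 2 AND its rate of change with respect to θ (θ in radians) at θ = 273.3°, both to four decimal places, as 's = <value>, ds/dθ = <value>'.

seg 1 [0°–51.5°] uniform, h=30: full span → s += 30 → s = 30.0000
seg 2 [51.5°–107.9°] uniform, h=-11: full span → s += -11 → s = 19.0000
seg 3 [107.9°–194.2°] cycloidal, h=21: full span → s += 21 → s = 40.0000
seg 4 [194.2°–249.5°] simple-harmonic, h=23: full span → s += 23 → s = 63.0000
seg 5 [249.5°–311.8°] cycloidal, h=-63: θ=273.3° here. β=23.8, B=62.3. -63·(0.3820 − sin(2π·0.3820)/(2π)) = -17.2971 → s = 45.7029
velocity in seg [249.5°–311.8°] (cycloidal), θ in radians: β = 23.8° = 0.4154 rad, B = 62.3° = 1.0873 rad; ds/dθ = (h/B)(1 − cos(2πβ/B)) = ((-63)/1.0873)(1 − cos(2π·0.3820)) = -100.676256 mm/rad

s = 45.7029, ds/dθ = -100.6763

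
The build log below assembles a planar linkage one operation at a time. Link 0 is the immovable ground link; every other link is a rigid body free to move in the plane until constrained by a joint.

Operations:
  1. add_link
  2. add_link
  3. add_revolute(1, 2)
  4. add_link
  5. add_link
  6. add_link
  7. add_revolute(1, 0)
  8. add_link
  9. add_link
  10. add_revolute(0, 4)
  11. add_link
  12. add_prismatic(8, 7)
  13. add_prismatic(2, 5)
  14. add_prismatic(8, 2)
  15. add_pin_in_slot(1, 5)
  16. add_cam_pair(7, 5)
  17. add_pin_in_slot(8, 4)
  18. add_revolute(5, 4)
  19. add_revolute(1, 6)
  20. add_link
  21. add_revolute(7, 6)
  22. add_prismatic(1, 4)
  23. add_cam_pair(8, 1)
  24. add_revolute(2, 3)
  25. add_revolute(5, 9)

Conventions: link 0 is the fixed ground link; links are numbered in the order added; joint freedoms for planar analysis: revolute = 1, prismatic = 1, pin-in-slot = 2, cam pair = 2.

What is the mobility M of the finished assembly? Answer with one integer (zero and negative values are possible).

link 0 = ground. State L|J1|J2 = 1|0|0
+link1  2|0|0
+link2  3|0|0
R(1,2) f=1→J1  3|1|0
+link3  4|1|0
+link4  5|1|0
+link5  6|1|0
R(1,0) f=1→J1  6|2|0
+link6  7|2|0
+link7  8|2|0
R(0,4) f=1→J1  8|3|0
+link8  9|3|0
P(8,7) f=1→J1  9|4|0
P(2,5) f=1→J1  9|5|0
P(8,2) f=1→J1  9|6|0
PS(1,5) f=2→J2  9|6|1
C(7,5) f=2→J2  9|6|2
PS(8,4) f=2→J2  9|6|3
R(5,4) f=1→J1  9|7|3
R(1,6) f=1→J1  9|8|3
+link9  10|8|3
R(7,6) f=1→J1  10|9|3
P(1,4) f=1→J1  10|10|3
C(8,1) f=2→J2  10|10|4
R(2,3) f=1→J1  10|11|4
R(5,9) f=1→J1  10|12|4
M = 3(10−1)−2·12−4 = 27−24−4 = -1

M = -1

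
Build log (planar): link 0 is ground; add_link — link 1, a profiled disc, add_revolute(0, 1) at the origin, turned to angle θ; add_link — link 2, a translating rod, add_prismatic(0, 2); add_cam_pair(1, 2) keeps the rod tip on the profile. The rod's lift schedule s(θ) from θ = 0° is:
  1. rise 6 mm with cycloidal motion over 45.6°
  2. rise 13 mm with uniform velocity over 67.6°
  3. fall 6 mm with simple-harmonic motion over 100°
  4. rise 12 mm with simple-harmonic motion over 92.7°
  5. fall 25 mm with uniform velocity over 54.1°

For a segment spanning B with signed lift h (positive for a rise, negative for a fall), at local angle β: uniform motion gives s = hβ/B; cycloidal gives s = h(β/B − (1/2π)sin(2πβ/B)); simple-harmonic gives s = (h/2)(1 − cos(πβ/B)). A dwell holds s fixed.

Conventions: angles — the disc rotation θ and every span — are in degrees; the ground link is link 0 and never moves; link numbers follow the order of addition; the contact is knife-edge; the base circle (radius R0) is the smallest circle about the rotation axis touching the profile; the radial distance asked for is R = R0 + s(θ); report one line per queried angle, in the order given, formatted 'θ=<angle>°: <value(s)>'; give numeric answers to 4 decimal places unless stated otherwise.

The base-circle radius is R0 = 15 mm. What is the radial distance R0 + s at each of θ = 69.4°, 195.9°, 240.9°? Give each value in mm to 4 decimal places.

seg 1 [0°–45.6°] cycloidal, h=6: full span → s += 6 → s = 6.0000
seg 2 [45.6°–113.2°] uniform, h=13: θ=69.4° here. β=23.8, B=67.6. 13·23.8/67.6 = 4.5769 → s = 10.5769
seg 2 [45.6°–113.2°] uniform, h=13: full span → s += 13 → s = 19.0000
seg 3 [113.2°–213.2°] simple-harmonic, h=-6: θ=195.9° here. β=82.7, B=100. -6/2·(1 − cos(π·0.8270)) = -5.5677 → s = 13.4323
seg 3 [113.2°–213.2°] simple-harmonic, h=-6: full span → s += -6 → s = 13.0000
seg 4 [213.2°–305.9°] simple-harmonic, h=12: θ=240.9° here. β=27.7, B=92.7. 12/2·(1 − cos(π·0.2988)) = 2.4552 → s = 15.4552
θ=69.4°: R = R0 + s = 15 + 10.5769 = 25.5769
θ=195.9°: R = R0 + s = 15 + 13.4323 = 28.4323
θ=240.9°: R = R0 + s = 15 + 15.4552 = 30.4552

θ=69.4°: 25.5769
θ=195.9°: 28.4323
θ=240.9°: 30.4552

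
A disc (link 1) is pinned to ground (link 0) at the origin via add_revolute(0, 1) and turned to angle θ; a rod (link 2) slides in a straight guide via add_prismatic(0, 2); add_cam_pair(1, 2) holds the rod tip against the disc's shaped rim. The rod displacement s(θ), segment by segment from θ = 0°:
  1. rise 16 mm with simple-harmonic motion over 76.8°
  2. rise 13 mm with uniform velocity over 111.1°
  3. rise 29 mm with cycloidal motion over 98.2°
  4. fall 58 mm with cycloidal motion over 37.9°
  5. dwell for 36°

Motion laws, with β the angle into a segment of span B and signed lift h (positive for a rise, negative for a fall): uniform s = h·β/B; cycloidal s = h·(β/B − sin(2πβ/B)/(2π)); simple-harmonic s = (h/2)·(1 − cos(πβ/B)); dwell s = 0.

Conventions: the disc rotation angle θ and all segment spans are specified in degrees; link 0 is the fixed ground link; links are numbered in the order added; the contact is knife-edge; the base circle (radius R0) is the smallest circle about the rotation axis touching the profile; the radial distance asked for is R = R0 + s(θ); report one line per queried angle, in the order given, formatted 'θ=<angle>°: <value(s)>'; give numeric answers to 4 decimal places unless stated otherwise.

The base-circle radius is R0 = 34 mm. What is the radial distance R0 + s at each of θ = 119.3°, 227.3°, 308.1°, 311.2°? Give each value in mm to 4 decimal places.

segment 1 (0° to 76.8°, simple-harmonic, h = 16) is passed completely: s = 0.0000 + (16) = 16.0000
θ = 119.3° falls in segment 2 (76.8° to 187.9°, uniform, h = 13): β = 119.3 − 76.8 = 42.5°, B = 111.1°; Δs = 13·42.5/111.1 = 4.9730; s = 16.0000 + 4.9730 = 20.9730
segment 2 (76.8° to 187.9°, uniform, h = 13) is passed completely: s = 16.0000 + (13) = 29.0000
θ = 227.3° falls in segment 3 (187.9° to 286.1°, cycloidal, h = 29): β = 227.3 − 187.9 = 39.4°, B = 98.2°; Δs = 29·(0.4012 − sin(2π·0.4012)/(2π)) = 8.9513; s = 29.0000 + 8.9513 = 37.9513
segment 3 (187.9° to 286.1°, cycloidal, h = 29) is passed completely: s = 29.0000 + (29) = 58.0000
θ = 308.1° falls in segment 4 (286.1° to 324°, cycloidal, h = -58): β = 308.1 − 286.1 = 22°, B = 37.9°; Δs = -58·(0.5805 − sin(2π·0.5805)/(2π)) = -38.1387; s = 58.0000 − 38.1387 = 19.8613
θ = 311.2° falls in segment 4 (286.1° to 324°, cycloidal, h = -58): β = 311.2 − 286.1 = 25.1°, B = 37.9°; Δs = -58·(0.6623 − sin(2π·0.6623)/(2π)) = -46.2753; s = 58.0000 − 46.2753 = 11.7247
θ=119.3°: R = R0 + s = 34 + 20.9730 = 54.9730
θ=227.3°: R = R0 + s = 34 + 37.9513 = 71.9513
θ=308.1°: R = R0 + s = 34 + 19.8613 = 53.8613
θ=311.2°: R = R0 + s = 34 + 11.7247 = 45.7247

θ=119.3°: 54.9730
θ=227.3°: 71.9513
θ=308.1°: 53.8613
θ=311.2°: 45.7247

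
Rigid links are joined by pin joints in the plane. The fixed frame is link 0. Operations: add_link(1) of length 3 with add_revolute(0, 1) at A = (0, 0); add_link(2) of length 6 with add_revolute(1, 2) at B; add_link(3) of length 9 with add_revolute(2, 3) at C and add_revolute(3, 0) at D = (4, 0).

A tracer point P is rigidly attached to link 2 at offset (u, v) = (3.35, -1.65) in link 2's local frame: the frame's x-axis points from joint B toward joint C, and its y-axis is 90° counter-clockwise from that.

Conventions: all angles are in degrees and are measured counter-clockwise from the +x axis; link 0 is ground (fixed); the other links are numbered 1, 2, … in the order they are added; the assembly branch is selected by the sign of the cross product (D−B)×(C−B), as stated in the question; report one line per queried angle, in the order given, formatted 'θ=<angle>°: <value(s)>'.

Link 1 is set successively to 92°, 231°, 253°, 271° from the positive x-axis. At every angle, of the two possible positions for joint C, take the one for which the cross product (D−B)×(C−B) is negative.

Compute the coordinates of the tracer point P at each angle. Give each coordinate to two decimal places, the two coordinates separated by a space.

A=(0,0), D=(4.00,0)
θ=92°: B = A + 3.00·(cos92°, sin92°) = (-0.1047, 2.9982)
θ=92°: |BD| = 5.0831
θ=92°: circle(B,6.00) ∩ circle(D,9.00): a=-1.8849, h=5.6962
θ=92°:   candidates: C₊=(1.7330,8.7098) cross=28.954; C₋=(-4.9867,-0.4899) cross=-28.954
θ=92°:   branch - wants cross < 0 → take C=(-4.9867,-0.4899) (cross=-28.954)
θ=92°: ex = (C−B)/|BC| = (-0.8137,-0.5813); ey = (0.5813,-0.8137)
θ=92°: P = B + 3.35·ex + -1.65·ey = (-3.7897,2.3932)
θ=231°: B = A + 3.00·(cos231°, sin231°) = (-1.8880, -2.3314)
θ=231°: |BD| = 6.3327
θ=231°: circle(B,6.00) ∩ circle(D,9.00): a=-0.3866, h=5.9875
θ=231°:   candidates: C₊=(-4.4517,3.0932) cross=37.918; C₋=(-0.0431,-8.0408) cross=-37.918
θ=231°:   branch - wants cross < 0 → take C=(-0.0431,-8.0408) (cross=-37.918)
θ=231°: ex = (C−B)/|BC| = (0.3075,-0.9516); ey = (0.9516,0.3075)
θ=231°: P = B + 3.35·ex + -1.65·ey = (-2.4279,-6.0265)
θ=253°: B = A + 3.00·(cos253°, sin253°) = (-0.8771, -2.8689)
θ=253°: |BD| = 5.6583
θ=253°: circle(B,6.00) ∩ circle(D,9.00): a=-1.1472, h=5.8893
θ=253°:   candidates: C₊=(-4.8520,1.6256) cross=33.324; C₋=(1.1200,-8.5268) cross=-33.324
θ=253°:   branch - wants cross < 0 → take C=(1.1200,-8.5268) (cross=-33.324)
θ=253°: ex = (C−B)/|BC| = (0.3329,-0.9430); ey = (0.9430,0.3329)
θ=253°: P = B + 3.35·ex + -1.65·ey = (-1.3179,-6.5771)
θ=271°: B = A + 3.00·(cos271°, sin271°) = (0.0524, -2.9995)
θ=271°: |BD| = 4.9579
θ=271°: circle(B,6.00) ∩ circle(D,9.00): a=-2.0592, h=5.6356
θ=271°:   candidates: C₊=(-4.9968,0.2418) cross=27.941; C₋=(1.8223,-8.7326) cross=-27.941
θ=271°:   branch - wants cross < 0 → take C=(1.8223,-8.7326) (cross=-27.941)
θ=271°: ex = (C−B)/|BC| = (0.2950,-0.9555); ey = (0.9555,0.2950)
θ=271°: P = B + 3.35·ex + -1.65·ey = (-0.5360,-6.6872)

θ=92°: -3.79 2.39
θ=231°: -2.43 -6.03
θ=253°: -1.32 -6.58
θ=271°: -0.54 -6.69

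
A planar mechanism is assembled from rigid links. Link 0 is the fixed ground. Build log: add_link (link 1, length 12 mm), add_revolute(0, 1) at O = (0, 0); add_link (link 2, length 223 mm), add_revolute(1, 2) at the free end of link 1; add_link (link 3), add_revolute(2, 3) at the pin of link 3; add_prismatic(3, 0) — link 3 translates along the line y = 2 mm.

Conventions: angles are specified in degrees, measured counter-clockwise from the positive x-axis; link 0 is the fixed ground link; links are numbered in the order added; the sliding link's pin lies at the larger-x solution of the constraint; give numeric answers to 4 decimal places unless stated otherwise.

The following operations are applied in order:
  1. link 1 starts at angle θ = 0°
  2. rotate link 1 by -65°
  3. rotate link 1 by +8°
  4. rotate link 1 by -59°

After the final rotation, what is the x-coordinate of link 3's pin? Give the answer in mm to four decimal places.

geometry: r = 12 mm, L = 223 mm, e = 2 mm; θ starts at 0°
rotate link 1 by -65°: θ ← 0° -65° = -65°
rotate link 1 by +8°: θ ← -65° +8° = -57°
rotate link 1 by -59°: θ ← -57° -59° = -116°
crank pin P = (r cos θ, r sin θ) = (-5.260454, -10.785529)
h = r sin θ − e = -10.785529 − 2 = -12.785529
x = r cos θ + √(L² − h²) = -5.260454 + 222.633174 = 217.372720

217.3727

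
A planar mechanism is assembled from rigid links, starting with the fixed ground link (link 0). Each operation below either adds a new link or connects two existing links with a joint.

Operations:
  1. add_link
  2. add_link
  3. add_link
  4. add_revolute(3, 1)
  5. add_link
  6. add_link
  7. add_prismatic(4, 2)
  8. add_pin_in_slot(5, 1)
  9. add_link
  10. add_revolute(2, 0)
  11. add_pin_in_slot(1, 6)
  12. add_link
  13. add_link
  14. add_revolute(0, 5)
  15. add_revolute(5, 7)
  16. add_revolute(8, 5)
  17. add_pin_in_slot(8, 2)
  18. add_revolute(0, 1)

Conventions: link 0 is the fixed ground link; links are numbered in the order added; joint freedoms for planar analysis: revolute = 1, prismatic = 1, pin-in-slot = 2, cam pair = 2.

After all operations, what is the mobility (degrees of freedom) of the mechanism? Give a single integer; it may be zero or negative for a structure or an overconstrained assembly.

(L,J1,J2)=(1,0,0); link0 fixed
link1: (2,0,0)
link2: (3,0,0)
link3: (4,0,0)
R 3-1 [J1]: (4,1,0)
link4: (5,1,0)
link5: (6,1,0)
P 4-2 [J1]: (6,2,0)
PS 5-1 [J2]: (6,2,1)
link6: (7,2,1)
R 2-0 [J1]: (7,3,1)
PS 1-6 [J2]: (7,3,2)
link7: (8,3,2)
link8: (9,3,2)
R 0-5 [J1]: (9,4,2)
R 5-7 [J1]: (9,5,2)
R 8-5 [J1]: (9,6,2)
PS 8-2 [J2]: (9,6,3)
R 0-1 [J1]: (9,7,3)
Grübler: 3·8 − 2·7 − 3 = 7

M = 7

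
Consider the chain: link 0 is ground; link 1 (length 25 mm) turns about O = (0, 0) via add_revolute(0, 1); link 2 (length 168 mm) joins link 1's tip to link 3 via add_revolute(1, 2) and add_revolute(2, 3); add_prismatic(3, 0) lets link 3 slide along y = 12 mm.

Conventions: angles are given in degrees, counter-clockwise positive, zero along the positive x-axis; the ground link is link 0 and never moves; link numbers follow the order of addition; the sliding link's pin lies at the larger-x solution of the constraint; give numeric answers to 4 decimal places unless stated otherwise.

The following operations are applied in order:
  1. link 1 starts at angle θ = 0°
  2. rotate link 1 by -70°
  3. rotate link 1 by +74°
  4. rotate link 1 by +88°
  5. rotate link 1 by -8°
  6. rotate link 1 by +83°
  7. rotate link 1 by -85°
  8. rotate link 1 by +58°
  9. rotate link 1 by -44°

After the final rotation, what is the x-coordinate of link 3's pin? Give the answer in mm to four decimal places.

geometry: r = 25 mm, L = 168 mm, e = 12 mm; θ starts at 0°
rotate link 1 by -70°: θ ← 0° -70° = -70°
rotate link 1 by +74°: θ ← -70° +74° = 4°
rotate link 1 by +88°: θ ← 4° +88° = 92°
rotate link 1 by -8°: θ ← 92° -8° = 84°
rotate link 1 by +83°: θ ← 84° +83° = 167°
rotate link 1 by -85°: θ ← 167° -85° = 82°
rotate link 1 by +58°: θ ← 82° +58° = 140°
rotate link 1 by -44°: θ ← 140° -44° = 96°
crank pin P = (r cos θ, r sin θ) = (-2.613212, 24.863047)
h = r sin θ − e = 24.863047 − 12 = 12.863047
x = r cos θ + √(L² − h²) = -2.613212 + 167.506842 = 164.893630

164.8936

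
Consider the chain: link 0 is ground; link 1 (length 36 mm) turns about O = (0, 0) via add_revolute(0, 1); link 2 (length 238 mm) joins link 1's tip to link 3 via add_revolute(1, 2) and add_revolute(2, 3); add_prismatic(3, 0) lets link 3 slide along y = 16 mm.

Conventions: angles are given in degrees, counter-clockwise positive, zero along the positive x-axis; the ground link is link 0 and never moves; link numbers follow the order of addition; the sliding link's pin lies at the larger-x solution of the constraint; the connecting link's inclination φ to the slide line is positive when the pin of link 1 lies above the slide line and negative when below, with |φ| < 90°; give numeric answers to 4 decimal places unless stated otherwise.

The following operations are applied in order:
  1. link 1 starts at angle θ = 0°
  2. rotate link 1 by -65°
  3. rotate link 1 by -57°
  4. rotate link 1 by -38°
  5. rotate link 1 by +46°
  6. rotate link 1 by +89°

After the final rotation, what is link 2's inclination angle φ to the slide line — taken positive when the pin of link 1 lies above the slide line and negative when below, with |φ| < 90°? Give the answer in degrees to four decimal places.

geometry: r = 36 mm, L = 238 mm, e = 16 mm; θ starts at 0°
rotate link 1 by -65°: θ ← 0° -65° = -65°
rotate link 1 by -57°: θ ← -65° -57° = -122°
rotate link 1 by -38°: θ ← -122° -38° = -160°
rotate link 1 by +46°: θ ← -160° +46° = -114°
rotate link 1 by +89°: θ ← -114° +89° = -25°
h = r sin θ − e = -15.214257 − 16 = -31.214257
sin φ = h / L = -31.214257 / 238 = -0.13115234
φ = arcsin(-0.13115234) = -7.536187°

-7.5362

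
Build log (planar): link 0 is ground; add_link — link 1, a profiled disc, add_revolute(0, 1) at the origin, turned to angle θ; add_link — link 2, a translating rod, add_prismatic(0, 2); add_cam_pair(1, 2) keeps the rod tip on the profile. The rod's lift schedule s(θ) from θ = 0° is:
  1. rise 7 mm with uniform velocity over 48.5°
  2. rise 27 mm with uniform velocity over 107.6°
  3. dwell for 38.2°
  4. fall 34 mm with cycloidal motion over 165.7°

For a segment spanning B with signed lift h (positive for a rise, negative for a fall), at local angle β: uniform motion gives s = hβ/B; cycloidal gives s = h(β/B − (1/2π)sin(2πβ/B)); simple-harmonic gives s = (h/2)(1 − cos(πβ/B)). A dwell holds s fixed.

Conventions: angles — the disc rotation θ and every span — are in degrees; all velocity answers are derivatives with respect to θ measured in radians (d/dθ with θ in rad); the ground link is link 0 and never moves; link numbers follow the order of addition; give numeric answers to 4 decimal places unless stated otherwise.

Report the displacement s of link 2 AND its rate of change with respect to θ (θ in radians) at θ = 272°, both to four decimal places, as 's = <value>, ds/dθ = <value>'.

seg 1 [0°–48.5°] uniform, h=7: full span → s += 7 → s = 7.0000
seg 2 [48.5°–156.1°] uniform, h=27: full span → s += 27 → s = 34.0000
seg 3 [156.1°–194.3°] dwell: s stays 34.0000
seg 4 [194.3°–360°] cycloidal, h=-34: θ=272° here. β=77.7, B=165.7. -34·(0.4689 − sin(2π·0.4689)/(2π)) = -14.8932 → s = 19.1068
velocity in seg [194.3°–360°] (cycloidal), θ in radians: β = 77.7° = 1.3561 rad, B = 165.7° = 2.8920 rad; ds/dθ = (h/B)(1 − cos(2πβ/B)) = ((-34)/2.8920)(1 − cos(2π·0.4689)) = -23.289595 mm/rad

s = 19.1068, ds/dθ = -23.2896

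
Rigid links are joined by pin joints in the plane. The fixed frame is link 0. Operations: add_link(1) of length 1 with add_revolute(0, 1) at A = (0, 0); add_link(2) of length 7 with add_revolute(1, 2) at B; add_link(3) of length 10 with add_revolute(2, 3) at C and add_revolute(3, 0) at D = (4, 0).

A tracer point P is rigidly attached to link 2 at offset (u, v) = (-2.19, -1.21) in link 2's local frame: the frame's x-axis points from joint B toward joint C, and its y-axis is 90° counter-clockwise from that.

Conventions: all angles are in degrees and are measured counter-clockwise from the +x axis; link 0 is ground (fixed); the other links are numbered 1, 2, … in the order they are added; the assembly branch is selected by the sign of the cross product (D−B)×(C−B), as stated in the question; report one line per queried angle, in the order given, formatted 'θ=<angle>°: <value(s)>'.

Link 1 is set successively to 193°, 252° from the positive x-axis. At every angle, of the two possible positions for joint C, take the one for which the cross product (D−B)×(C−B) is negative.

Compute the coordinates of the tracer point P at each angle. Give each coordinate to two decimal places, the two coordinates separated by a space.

A=(0,0), D=(4.00,0)
θ=193°: B = A + 1.00·(cos193°, sin193°) = (-0.9744, -0.2250)
θ=193°: |BD| = 4.9795
θ=193°: circle(B,7.00) ∩ circle(D,10.00): a=-2.6313, h=6.4866
θ=193°:   candidates: C₊=(-3.8960,6.1362) cross=32.300; C₋=(-3.3100,-6.8238) cross=-32.300
θ=193°:   branch - wants cross < 0 → take C=(-3.3100,-6.8238) (cross=-32.300)
θ=193°: ex = (C−B)/|BC| = (-0.3337,-0.9427); ey = (0.9427,-0.3337)
θ=193°: P = B + -2.19·ex + -1.21·ey = (-1.3843,2.2433)
θ=252°: B = A + 1.00·(cos252°, sin252°) = (-0.3090, -0.9511)
θ=252°: |BD| = 4.4127
θ=252°: circle(B,7.00) ∩ circle(D,10.00): a=-3.5724, h=6.0198
θ=252°:   candidates: C₊=(-5.0949,4.1573) cross=26.564; C₋=(-2.5000,-7.5993) cross=-26.564
θ=252°:   branch - wants cross < 0 → take C=(-2.5000,-7.5993) (cross=-26.564)
θ=252°: ex = (C−B)/|BC| = (-0.3130,-0.9498); ey = (0.9498,-0.3130)
θ=252°: P = B + -2.19·ex + -1.21·ey = (-0.7727,1.5076)

θ=193°: -1.38 2.24
θ=252°: -0.77 1.51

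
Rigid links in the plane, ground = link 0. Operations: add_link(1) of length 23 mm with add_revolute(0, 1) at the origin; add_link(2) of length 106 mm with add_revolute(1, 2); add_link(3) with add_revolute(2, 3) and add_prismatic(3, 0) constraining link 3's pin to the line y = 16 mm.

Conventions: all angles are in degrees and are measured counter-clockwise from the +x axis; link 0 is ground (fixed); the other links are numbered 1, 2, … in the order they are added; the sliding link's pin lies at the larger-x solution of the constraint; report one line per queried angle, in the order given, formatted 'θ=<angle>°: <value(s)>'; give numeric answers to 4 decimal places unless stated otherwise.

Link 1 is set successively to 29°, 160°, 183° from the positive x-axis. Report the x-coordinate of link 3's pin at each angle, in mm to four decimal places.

geometry: r = 23 mm, L = 106 mm, e = 16 mm
θ=29°: crank pin P = (r cos θ, r sin θ) = (20.116253, 11.150621)
θ=29°: h = r sin θ − e = 11.150621 − 16 = -4.849379
θ=29°: x = r cos θ + √(L² − h²) = 20.116253 + 105.889015 = 126.005268
θ=160°: crank pin P = (r cos θ, r sin θ) = (-21.612930, 7.866463)
θ=160°: h = r sin θ − e = 7.866463 − 16 = -8.133537
θ=160°: x = r cos θ + √(L² − h²) = -21.612930 + 105.687490 = 84.074560
θ=183°: crank pin P = (r cos θ, r sin θ) = (-22.968479, -1.203727)
θ=183°: h = r sin θ − e = -1.203727 − 16 = -17.203727
θ=183°: x = r cos θ + √(L² − h²) = -22.968479 + 104.594607 = 81.626128

θ=29°: 126.0053
θ=160°: 84.0746
θ=183°: 81.6261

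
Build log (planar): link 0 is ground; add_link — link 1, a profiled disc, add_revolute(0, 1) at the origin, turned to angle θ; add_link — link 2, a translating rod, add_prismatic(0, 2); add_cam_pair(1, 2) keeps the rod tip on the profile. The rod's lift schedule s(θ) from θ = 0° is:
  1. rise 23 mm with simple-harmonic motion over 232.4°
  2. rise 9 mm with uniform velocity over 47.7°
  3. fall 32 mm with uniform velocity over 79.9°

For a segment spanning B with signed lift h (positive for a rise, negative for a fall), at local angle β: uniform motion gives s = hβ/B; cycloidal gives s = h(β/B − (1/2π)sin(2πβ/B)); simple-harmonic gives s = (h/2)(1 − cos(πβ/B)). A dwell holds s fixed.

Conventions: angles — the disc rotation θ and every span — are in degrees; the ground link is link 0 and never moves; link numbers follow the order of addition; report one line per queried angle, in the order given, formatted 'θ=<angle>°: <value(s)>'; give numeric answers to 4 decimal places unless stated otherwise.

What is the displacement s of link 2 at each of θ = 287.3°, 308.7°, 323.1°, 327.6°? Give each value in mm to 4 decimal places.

seg 1 [0°–232.4°] simple-harmonic, h=23: full span → s += 23 → s = 23.0000
seg 2 [232.4°–280.1°] uniform, h=9: full span → s += 9 → s = 32.0000
seg 3 [280.1°–360°] uniform, h=-32: θ=287.3° here. β=7.2, B=79.9. -32·7.2/79.9 = -2.8836 → s = 29.1164
seg 3 [280.1°–360°] uniform, h=-32: θ=308.7° here. β=28.6, B=79.9. -32·28.6/79.9 = -11.4543 → s = 20.5457
seg 3 [280.1°–360°] uniform, h=-32: θ=323.1° here. β=43, B=79.9. -32·43/79.9 = -17.2215 → s = 14.7785
seg 3 [280.1°–360°] uniform, h=-32: θ=327.6° here. β=47.5, B=79.9. -32·47.5/79.9 = -19.0238 → s = 12.9762

θ=287.3°: 29.1164
θ=308.7°: 20.5457
θ=323.1°: 14.7785
θ=327.6°: 12.9762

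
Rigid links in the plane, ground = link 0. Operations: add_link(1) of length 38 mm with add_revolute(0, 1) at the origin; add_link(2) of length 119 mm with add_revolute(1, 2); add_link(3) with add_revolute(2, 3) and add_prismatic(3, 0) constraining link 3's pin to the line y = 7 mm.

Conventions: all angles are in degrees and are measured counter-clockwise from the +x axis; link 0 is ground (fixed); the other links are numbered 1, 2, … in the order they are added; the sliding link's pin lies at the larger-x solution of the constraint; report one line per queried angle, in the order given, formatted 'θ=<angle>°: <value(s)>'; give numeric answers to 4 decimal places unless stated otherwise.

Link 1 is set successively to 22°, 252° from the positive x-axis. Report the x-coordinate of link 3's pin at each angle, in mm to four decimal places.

geometry: r = 38 mm, L = 119 mm, e = 7 mm
θ=22°: crank pin P = (r cos θ, r sin θ) = (35.232986, 14.235051)
θ=22°: h = r sin θ − e = 14.235051 − 7 = 7.235051
θ=22°: x = r cos θ + √(L² − h²) = 35.232986 + 118.779855 = 154.012842
θ=252°: crank pin P = (r cos θ, r sin θ) = (-11.742646, -36.140148)
θ=252°: h = r sin θ − e = -36.140148 − 7 = -43.140148
θ=252°: x = r cos θ + √(L² − h²) = -11.742646 + 110.905039 = 99.162393

θ=22°: 154.0128
θ=252°: 99.1624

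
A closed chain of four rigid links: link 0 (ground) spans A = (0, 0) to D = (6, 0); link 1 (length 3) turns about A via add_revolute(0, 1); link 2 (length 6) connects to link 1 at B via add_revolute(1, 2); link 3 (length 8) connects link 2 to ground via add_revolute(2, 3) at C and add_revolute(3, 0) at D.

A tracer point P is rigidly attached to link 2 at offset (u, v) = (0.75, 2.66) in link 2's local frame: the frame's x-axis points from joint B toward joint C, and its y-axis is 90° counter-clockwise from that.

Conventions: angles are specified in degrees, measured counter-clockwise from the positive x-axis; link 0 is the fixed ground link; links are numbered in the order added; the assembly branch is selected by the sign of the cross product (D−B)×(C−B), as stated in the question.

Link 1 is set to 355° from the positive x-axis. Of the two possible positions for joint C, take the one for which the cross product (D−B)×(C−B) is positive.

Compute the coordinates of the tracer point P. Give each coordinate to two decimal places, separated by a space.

A=(0,0), D=(6.00,0)
B = A + 3.00·(cos355°, sin355°) = (2.9886, -0.2615)
|BD| = 3.0227
circle(B,6.00) ∩ circle(D,8.00): a=-3.1202, h=5.1249
  candidates: C₊=(-0.5632,4.5743) cross=15.491; C₋=(0.3234,-5.6370) cross=-15.491
  branch + wants cross > 0 → take C=(-0.5632,4.5743) (cross=15.491)
ex = (C−B)/|BC| = (-0.5920,0.8060); ey = (-0.8060,-0.5920)
P = B + 0.75·ex + 2.66·ey = (0.4007,-1.2316)

0.40 -1.23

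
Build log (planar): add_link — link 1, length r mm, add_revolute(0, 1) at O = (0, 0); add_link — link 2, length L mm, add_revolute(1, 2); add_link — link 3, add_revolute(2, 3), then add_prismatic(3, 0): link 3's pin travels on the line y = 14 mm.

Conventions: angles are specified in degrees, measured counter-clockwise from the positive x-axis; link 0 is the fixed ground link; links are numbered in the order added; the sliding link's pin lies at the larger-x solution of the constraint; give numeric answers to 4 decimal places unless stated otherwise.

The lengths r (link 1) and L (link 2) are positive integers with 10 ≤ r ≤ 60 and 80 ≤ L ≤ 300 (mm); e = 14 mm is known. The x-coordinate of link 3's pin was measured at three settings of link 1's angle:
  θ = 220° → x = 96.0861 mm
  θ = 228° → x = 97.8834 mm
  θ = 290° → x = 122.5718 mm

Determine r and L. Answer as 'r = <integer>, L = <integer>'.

constraint per measurement: (x − r cos θ)² + (r sin θ − e)² = L²
subtracting the θ₁ and θ₂ equations cancels the r² and L² terms:
r = (x₁² − x₂²) / (2[(x₁cos θ₁ + e sin θ₁) − (x₂cos θ₂ + e sin θ₂)]) = 25.9993 → r = 26
L² = (x₁ − r cos θ₁)² + (r sin θ₁ − e)² = 14400.0116 → L = 120.0000 → L = 120
check at θ₃=290°: x = 122.5718 (printed 122.5718) ✓

r = 26, L = 120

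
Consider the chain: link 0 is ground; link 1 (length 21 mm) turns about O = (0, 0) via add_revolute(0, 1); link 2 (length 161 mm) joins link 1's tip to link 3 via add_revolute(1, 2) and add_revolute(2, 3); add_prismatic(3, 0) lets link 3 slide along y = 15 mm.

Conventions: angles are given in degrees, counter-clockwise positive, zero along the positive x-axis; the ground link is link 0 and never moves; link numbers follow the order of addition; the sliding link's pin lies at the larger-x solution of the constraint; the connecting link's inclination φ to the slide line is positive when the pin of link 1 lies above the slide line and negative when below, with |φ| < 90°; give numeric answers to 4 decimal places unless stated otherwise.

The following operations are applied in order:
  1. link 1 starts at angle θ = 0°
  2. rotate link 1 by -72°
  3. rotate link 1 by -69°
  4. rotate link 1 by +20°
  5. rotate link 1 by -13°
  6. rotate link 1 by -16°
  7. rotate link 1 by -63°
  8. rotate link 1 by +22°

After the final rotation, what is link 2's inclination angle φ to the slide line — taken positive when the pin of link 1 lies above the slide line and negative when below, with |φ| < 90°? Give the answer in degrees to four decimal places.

geometry: r = 21 mm, L = 161 mm, e = 15 mm; θ starts at 0°
rotate link 1 by -72°: θ ← 0° -72° = -72°
rotate link 1 by -69°: θ ← -72° -69° = -141°
rotate link 1 by +20°: θ ← -141° +20° = -121°
rotate link 1 by -13°: θ ← -121° -13° = -134°
rotate link 1 by -16°: θ ← -134° -16° = -150°
rotate link 1 by -63°: θ ← -150° -63° = -213°
rotate link 1 by +22°: θ ← -213° +22° = -191°
h = r sin θ − e = 4.006989 − 15 = -10.993011
sin φ = h / L = -10.993011 / 161 = -0.06827957
φ = arcsin(-0.06827957) = -3.915177°

-3.9152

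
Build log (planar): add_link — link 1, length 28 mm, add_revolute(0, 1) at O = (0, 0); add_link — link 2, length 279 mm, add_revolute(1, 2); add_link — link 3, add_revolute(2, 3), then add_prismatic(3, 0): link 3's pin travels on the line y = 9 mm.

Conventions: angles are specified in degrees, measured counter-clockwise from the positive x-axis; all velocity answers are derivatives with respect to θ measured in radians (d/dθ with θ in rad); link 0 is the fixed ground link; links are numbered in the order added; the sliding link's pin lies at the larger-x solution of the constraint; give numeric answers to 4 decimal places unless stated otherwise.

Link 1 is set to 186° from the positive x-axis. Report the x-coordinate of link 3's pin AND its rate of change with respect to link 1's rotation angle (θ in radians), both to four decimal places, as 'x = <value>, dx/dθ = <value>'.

geometry: r = 28 mm, L = 279 mm, e = 9 mm
crank pin P = (r cos θ, r sin θ) = (-27.846613, -2.926797)
h = r sin θ − e = -2.926797 − 9 = -11.926797
x = r cos θ + √(L² − h²) = -27.846613 + 278.744958 = 250.898345
dx/dθ = −r sin θ − h·r cos θ/√(L² − h²) (θ in radians; h = -11.926797) = 1.735310

x = 250.8983, dx/dθ = 1.7353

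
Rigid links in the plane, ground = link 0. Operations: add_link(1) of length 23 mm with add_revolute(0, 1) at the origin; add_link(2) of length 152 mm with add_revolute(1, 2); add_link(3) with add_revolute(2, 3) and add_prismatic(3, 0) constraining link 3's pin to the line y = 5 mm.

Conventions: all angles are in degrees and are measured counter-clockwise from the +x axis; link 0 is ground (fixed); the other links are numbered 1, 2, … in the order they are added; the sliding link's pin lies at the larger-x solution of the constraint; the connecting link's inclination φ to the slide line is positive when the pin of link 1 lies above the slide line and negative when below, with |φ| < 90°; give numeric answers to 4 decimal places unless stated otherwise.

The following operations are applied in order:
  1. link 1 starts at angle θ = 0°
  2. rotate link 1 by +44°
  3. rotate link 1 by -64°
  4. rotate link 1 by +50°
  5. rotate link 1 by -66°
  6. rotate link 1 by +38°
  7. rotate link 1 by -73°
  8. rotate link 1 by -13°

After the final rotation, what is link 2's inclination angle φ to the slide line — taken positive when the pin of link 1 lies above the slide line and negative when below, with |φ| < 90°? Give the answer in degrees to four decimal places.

geometry: r = 23 mm, L = 152 mm, e = 5 mm; θ starts at 0°
rotate link 1 by +44°: θ ← 0° +44° = 44°
rotate link 1 by -64°: θ ← 44° -64° = -20°
rotate link 1 by +50°: θ ← -20° +50° = 30°
rotate link 1 by -66°: θ ← 30° -66° = -36°
rotate link 1 by +38°: θ ← -36° +38° = 2°
rotate link 1 by -73°: θ ← 2° -73° = -71°
rotate link 1 by -13°: θ ← -71° -13° = -84°
h = r sin θ − e = -22.874004 − 5 = -27.874004
sin φ = h / L = -27.874004 / 152 = -0.18338160
φ = arcsin(-0.18338160) = -10.566791°

-10.5668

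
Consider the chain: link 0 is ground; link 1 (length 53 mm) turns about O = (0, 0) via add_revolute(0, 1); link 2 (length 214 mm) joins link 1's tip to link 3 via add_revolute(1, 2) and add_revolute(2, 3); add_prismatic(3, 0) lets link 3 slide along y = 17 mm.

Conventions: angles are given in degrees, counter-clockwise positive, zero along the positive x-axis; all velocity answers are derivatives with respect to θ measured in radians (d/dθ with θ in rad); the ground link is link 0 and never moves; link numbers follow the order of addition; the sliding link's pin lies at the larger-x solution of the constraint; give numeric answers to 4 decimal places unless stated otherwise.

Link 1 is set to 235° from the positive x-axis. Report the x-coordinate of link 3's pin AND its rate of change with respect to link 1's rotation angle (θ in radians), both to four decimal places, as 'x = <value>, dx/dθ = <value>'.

geometry: r = 53 mm, L = 214 mm, e = 17 mm
crank pin P = (r cos θ, r sin θ) = (-30.399551, -43.415058)
h = r sin θ − e = -43.415058 − 17 = -60.415058
x = r cos θ + √(L² − h²) = -30.399551 + 205.294960 = 174.895409
dx/dθ = −r sin θ − h·r cos θ/√(L² − h²) (θ in radians; h = -60.415058) = 34.468951

x = 174.8954, dx/dθ = 34.4690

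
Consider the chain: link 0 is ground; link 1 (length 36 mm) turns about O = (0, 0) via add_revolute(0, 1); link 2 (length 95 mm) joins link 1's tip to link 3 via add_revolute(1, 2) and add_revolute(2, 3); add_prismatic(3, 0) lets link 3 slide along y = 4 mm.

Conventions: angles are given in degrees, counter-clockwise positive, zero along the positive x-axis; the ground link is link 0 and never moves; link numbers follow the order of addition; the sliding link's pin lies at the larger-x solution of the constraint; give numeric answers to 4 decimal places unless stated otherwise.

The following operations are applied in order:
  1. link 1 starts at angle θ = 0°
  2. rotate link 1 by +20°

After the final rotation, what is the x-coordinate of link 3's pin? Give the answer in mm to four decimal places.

geometry: r = 36 mm, L = 95 mm, e = 4 mm; θ starts at 0°
rotate link 1 by +20°: θ ← 0° +20° = 20°
crank pin P = (r cos θ, r sin θ) = (33.828934, 12.312725)
h = r sin θ − e = 12.312725 − 4 = 8.312725
x = r cos θ + √(L² − h²) = 33.828934 + 94.635610 = 128.464544

128.4645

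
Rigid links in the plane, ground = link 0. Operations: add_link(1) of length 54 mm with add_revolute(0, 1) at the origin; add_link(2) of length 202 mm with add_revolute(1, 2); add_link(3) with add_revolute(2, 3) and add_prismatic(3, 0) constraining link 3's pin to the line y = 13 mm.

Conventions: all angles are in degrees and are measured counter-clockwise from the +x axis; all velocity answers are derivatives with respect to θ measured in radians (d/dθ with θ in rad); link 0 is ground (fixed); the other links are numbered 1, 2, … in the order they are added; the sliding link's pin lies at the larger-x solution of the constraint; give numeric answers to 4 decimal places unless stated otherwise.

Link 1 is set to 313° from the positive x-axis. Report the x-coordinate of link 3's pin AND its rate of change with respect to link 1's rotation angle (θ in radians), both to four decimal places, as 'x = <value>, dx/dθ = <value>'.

geometry: r = 54 mm, L = 202 mm, e = 13 mm
crank pin P = (r cos θ, r sin θ) = (36.827911, -39.493100)
h = r sin θ − e = -39.493100 − 13 = -52.493100
x = r cos θ + √(L² − h²) = 36.827911 + 195.060182 = 231.888093
dx/dθ = −r sin θ − h·r cos θ/√(L² − h²) (θ in radians; h = -52.493100) = 49.403945

x = 231.8881, dx/dθ = 49.4039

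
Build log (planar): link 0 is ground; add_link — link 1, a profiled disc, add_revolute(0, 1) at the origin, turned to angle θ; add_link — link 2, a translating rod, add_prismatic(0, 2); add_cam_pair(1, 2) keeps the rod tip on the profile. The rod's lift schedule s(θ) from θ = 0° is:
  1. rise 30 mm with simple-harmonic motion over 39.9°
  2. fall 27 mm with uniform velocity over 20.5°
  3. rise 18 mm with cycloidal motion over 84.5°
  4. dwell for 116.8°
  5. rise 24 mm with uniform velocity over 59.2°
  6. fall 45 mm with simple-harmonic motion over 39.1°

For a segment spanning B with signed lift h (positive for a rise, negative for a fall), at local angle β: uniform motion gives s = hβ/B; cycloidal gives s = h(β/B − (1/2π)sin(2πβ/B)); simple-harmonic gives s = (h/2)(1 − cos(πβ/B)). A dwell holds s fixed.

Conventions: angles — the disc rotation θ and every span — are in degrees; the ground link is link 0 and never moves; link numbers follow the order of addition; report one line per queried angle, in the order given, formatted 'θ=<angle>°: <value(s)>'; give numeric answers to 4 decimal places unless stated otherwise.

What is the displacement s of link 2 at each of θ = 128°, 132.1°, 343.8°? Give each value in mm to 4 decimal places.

seg 1 [0°–39.9°] simple-harmonic, h=30: full span → s += 30 → s = 30.0000
seg 2 [39.9°–60.4°] uniform, h=-27: full span → s += -27 → s = 3.0000
seg 3 [60.4°–144.9°] cycloidal, h=18: θ=128° here. β=67.6, B=84.5. 18·(0.8000 − sin(2π·0.8000)/(2π)) = 17.1246 → s = 20.1246
seg 3 [60.4°–144.9°] cycloidal, h=18: θ=132.1° here. β=71.7, B=84.5. 18·(0.8485 − sin(2π·0.8485)/(2π)) = 17.6066 → s = 20.6066
seg 3 [60.4°–144.9°] cycloidal, h=18: full span → s += 18 → s = 21.0000
seg 4 [144.9°–261.7°] dwell: s stays 21.0000
seg 5 [261.7°–320.9°] uniform, h=24: full span → s += 24 → s = 45.0000
seg 6 [320.9°–360°] simple-harmonic, h=-45: θ=343.8° here. β=22.9, B=39.1. -45/2·(1 − cos(π·0.5857)) = -28.4833 → s = 16.5167

θ=128°: 20.1246
θ=132.1°: 20.6066
θ=343.8°: 16.5167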